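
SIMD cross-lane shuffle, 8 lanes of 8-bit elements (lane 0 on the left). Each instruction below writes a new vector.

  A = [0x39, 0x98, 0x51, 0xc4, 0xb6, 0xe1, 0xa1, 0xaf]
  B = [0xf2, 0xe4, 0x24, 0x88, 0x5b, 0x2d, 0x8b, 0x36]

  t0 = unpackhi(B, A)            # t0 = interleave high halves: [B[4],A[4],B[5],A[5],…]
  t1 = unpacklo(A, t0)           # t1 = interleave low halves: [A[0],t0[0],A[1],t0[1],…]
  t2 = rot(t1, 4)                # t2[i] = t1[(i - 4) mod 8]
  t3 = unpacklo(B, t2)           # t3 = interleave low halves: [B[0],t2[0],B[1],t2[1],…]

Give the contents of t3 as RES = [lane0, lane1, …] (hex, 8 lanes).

RES = [0xf2, 0x51, 0xe4, 0x2d, 0x24, 0xc4, 0x88, 0xe1]

t0 = [0x5b, 0xb6, 0x2d, 0xe1, 0x8b, 0xa1, 0x36, 0xaf]
t1 = [0x39, 0x5b, 0x98, 0xb6, 0x51, 0x2d, 0xc4, 0xe1]
t2 = [0x51, 0x2d, 0xc4, 0xe1, 0x39, 0x5b, 0x98, 0xb6]
t3 = [0xf2, 0x51, 0xe4, 0x2d, 0x24, 0xc4, 0x88, 0xe1]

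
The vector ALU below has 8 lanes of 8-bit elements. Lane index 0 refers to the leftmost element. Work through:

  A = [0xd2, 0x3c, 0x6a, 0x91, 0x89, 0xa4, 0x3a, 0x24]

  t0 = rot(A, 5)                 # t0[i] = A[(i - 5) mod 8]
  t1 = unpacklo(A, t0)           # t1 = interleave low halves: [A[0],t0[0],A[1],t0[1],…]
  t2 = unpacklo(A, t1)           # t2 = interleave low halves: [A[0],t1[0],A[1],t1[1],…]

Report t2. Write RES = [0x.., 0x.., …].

→ t0 |91|89|a4|3a|24|d2|3c|6a|
→ t1 |d2|91|3c|89|6a|a4|91|3a|
→ t2 |d2|d2|3c|91|6a|3c|91|89|

RES = [ 0xd2  0xd2  0x3c  0x91  0x6a  0x3c  0x91  0x89 ]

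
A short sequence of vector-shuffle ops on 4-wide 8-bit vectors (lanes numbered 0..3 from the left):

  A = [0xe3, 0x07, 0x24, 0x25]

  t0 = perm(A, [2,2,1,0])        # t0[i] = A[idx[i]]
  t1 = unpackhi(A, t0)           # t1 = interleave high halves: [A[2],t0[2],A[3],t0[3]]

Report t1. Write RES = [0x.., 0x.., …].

t0 = [0x24, 0x24, 0x07, 0xe3]
t1 = [0x24, 0x07, 0x25, 0xe3]

RES = [0x24, 0x07, 0x25, 0xe3]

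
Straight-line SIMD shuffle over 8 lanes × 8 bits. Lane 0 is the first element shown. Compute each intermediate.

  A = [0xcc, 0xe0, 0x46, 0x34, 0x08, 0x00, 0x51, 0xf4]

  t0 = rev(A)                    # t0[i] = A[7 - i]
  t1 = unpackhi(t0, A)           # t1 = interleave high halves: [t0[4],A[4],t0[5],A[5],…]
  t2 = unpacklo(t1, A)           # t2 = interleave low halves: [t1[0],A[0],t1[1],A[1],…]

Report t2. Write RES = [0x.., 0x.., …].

RES = [ 0x34  0xcc  0x08  0xe0  0x46  0x46  0x00  0x34 ]

  t0: f4 51 00 08 34 46 e0 cc
  t1: 34 08 46 00 e0 51 cc f4
  t2: 34 cc 08 e0 46 46 00 34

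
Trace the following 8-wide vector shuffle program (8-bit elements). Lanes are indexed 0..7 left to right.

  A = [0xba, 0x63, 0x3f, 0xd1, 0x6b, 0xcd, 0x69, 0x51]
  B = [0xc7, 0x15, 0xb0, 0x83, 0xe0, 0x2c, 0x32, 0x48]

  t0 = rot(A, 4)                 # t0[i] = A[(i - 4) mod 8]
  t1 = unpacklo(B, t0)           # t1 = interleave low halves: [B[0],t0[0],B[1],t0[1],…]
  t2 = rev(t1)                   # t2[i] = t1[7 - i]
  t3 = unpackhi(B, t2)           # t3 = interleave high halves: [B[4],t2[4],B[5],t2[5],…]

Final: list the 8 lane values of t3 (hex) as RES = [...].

RES = [0xe0, 0xcd, 0x2c, 0x15, 0x32, 0x6b, 0x48, 0xc7]

  t0: 6b cd 69 51 ba 63 3f d1
  t1: c7 6b 15 cd b0 69 83 51
  t2: 51 83 69 b0 cd 15 6b c7
  t3: e0 cd 2c 15 32 6b 48 c7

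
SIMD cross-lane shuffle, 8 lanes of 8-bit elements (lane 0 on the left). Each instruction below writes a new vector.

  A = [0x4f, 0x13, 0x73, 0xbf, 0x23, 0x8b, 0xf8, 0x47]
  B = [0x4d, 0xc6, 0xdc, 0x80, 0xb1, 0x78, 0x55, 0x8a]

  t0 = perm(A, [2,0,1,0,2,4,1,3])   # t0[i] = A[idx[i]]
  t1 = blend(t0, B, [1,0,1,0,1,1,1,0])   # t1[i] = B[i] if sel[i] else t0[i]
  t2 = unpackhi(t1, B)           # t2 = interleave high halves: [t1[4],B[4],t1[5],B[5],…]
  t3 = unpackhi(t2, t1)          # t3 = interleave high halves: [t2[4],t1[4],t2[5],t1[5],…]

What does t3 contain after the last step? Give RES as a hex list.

  t0: 73 4f 13 4f 73 23 13 bf
  t1: 4d 4f dc 4f b1 78 55 bf
  t2: b1 b1 78 78 55 55 bf 8a
  t3: 55 b1 55 78 bf 55 8a bf

RES = [ 0x55  0xb1  0x55  0x78  0xbf  0x55  0x8a  0xbf ]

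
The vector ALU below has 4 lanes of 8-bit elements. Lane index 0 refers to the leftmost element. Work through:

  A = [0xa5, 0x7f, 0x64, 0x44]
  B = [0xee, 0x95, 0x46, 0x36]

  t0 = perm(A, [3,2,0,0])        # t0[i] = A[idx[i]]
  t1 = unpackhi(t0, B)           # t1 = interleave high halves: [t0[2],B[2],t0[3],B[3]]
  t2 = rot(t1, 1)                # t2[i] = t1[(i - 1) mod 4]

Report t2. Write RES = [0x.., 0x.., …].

  t0: 44 64 a5 a5
  t1: a5 46 a5 36
  t2: 36 a5 46 a5

RES = [0x36, 0xa5, 0x46, 0xa5]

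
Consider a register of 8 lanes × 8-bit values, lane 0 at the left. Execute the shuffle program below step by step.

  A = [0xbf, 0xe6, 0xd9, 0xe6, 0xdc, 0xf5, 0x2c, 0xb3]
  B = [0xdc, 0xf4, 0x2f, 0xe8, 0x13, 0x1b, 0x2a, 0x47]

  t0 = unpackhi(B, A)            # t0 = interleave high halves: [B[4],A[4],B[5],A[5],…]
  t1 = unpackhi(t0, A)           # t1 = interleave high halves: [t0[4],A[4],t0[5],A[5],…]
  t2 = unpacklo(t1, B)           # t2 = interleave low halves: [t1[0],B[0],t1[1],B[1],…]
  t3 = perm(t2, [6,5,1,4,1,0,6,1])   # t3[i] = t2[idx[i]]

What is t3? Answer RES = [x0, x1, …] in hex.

  t0: 13 dc 1b f5 2a 2c 47 b3
  t1: 2a dc 2c f5 47 2c b3 b3
  t2: 2a dc dc f4 2c 2f f5 e8
  t3: f5 2f dc 2c dc 2a f5 dc

RES = [ 0xf5  0x2f  0xdc  0x2c  0xdc  0x2a  0xf5  0xdc ]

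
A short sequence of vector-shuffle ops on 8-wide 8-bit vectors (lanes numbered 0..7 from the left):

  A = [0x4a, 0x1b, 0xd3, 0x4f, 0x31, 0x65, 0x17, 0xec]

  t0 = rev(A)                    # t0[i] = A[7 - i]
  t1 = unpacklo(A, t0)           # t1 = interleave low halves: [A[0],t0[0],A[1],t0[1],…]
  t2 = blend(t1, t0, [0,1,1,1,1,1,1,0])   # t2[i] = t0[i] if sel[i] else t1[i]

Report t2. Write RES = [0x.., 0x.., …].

t0 = [0xec, 0x17, 0x65, 0x31, 0x4f, 0xd3, 0x1b, 0x4a]
t1 = [0x4a, 0xec, 0x1b, 0x17, 0xd3, 0x65, 0x4f, 0x31]
t2 = [0x4a, 0x17, 0x65, 0x31, 0x4f, 0xd3, 0x1b, 0x31]

RES = [ 0x4a  0x17  0x65  0x31  0x4f  0xd3  0x1b  0x31 ]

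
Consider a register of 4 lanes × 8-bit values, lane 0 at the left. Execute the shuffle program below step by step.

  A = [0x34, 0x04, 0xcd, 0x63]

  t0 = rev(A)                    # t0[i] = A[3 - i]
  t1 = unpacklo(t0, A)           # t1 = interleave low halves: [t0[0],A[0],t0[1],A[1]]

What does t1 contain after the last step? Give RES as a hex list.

  t0: 63 cd 04 34
  t1: 63 34 cd 04

RES = [0x63, 0x34, 0xcd, 0x04]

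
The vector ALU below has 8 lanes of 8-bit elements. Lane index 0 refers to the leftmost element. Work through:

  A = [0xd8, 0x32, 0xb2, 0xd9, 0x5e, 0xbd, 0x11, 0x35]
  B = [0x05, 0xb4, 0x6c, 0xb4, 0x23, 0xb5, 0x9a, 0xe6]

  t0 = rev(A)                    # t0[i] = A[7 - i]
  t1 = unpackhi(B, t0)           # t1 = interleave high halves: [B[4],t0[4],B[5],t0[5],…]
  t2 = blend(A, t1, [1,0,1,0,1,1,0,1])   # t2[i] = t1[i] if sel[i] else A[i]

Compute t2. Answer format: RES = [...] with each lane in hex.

  t0: 35 11 bd 5e d9 b2 32 d8
  t1: 23 d9 b5 b2 9a 32 e6 d8
  t2: 23 32 b5 d9 9a 32 11 d8

RES = [ 0x23  0x32  0xb5  0xd9  0x9a  0x32  0x11  0xd8 ]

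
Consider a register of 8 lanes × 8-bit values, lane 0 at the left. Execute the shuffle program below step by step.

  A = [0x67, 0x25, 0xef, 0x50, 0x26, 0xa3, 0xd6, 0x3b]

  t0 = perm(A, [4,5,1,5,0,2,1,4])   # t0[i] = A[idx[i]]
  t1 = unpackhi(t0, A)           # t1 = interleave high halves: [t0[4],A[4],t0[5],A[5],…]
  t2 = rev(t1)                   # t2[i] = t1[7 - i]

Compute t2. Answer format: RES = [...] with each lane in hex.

  t0: 26 a3 25 a3 67 ef 25 26
  t1: 67 26 ef a3 25 d6 26 3b
  t2: 3b 26 d6 25 a3 ef 26 67

RES = [ 0x3b  0x26  0xd6  0x25  0xa3  0xef  0x26  0x67 ]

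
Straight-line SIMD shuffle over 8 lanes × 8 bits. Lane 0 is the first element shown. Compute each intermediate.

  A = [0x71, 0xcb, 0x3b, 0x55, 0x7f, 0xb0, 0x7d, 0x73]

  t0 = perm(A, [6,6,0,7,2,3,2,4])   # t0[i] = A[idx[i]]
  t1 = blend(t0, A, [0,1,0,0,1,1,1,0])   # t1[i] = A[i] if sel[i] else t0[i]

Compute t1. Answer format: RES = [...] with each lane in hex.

→ t0 |7d|7d|71|73|3b|55|3b|7f|
→ t1 |7d|cb|71|73|7f|b0|7d|7f|

RES = [ 0x7d  0xcb  0x71  0x73  0x7f  0xb0  0x7d  0x7f ]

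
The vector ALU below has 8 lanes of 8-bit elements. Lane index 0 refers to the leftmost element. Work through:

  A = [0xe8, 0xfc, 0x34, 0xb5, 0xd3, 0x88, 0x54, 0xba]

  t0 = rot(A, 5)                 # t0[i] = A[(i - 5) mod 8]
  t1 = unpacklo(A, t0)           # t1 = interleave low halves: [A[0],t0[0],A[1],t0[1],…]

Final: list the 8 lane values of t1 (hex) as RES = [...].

t0 = [0xb5, 0xd3, 0x88, 0x54, 0xba, 0xe8, 0xfc, 0x34]
t1 = [0xe8, 0xb5, 0xfc, 0xd3, 0x34, 0x88, 0xb5, 0x54]

RES = [ 0xe8  0xb5  0xfc  0xd3  0x34  0x88  0xb5  0x54 ]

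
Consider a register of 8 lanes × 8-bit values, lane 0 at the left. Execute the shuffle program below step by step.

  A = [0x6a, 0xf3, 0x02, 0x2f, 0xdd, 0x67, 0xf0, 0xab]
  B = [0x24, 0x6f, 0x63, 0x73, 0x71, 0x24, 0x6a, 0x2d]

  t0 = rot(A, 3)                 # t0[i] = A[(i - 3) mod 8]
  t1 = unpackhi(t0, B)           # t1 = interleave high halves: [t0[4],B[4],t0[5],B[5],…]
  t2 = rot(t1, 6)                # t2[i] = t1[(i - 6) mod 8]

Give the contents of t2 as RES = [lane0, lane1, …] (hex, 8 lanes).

RES = [0x02, 0x24, 0x2f, 0x6a, 0xdd, 0x2d, 0xf3, 0x71]

→ t0 |67|f0|ab|6a|f3|02|2f|dd|
→ t1 |f3|71|02|24|2f|6a|dd|2d|
→ t2 |02|24|2f|6a|dd|2d|f3|71|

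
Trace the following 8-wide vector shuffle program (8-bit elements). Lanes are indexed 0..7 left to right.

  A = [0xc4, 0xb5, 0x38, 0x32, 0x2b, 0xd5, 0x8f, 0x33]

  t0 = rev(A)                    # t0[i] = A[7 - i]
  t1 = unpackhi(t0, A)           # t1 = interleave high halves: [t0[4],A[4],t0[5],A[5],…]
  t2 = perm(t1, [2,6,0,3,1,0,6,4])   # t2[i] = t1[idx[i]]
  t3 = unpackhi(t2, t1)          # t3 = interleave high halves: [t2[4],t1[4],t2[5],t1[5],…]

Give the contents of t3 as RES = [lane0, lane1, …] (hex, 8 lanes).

RES = [ 0x2b  0xb5  0x32  0x8f  0xc4  0xc4  0xb5  0x33 ]

t0 = [0x33, 0x8f, 0xd5, 0x2b, 0x32, 0x38, 0xb5, 0xc4]
t1 = [0x32, 0x2b, 0x38, 0xd5, 0xb5, 0x8f, 0xc4, 0x33]
t2 = [0x38, 0xc4, 0x32, 0xd5, 0x2b, 0x32, 0xc4, 0xb5]
t3 = [0x2b, 0xb5, 0x32, 0x8f, 0xc4, 0xc4, 0xb5, 0x33]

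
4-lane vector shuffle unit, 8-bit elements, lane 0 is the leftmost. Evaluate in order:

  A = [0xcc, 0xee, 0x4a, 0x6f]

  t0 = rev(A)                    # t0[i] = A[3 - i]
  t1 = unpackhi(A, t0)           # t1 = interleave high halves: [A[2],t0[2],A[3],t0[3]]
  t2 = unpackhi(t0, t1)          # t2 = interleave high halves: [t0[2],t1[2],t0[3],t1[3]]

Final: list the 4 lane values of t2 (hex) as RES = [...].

RES = [0xee, 0x6f, 0xcc, 0xcc]

→ t0 |6f|4a|ee|cc|
→ t1 |4a|ee|6f|cc|
→ t2 |ee|6f|cc|cc|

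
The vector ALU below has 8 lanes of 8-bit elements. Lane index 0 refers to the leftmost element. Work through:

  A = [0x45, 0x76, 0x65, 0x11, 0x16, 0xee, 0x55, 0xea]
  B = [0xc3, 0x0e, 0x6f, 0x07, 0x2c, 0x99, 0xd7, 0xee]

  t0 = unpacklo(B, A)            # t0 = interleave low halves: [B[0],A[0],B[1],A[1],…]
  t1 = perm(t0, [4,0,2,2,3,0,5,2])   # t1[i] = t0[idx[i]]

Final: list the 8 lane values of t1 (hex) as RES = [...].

t0 = [0xc3, 0x45, 0x0e, 0x76, 0x6f, 0x65, 0x07, 0x11]
t1 = [0x6f, 0xc3, 0x0e, 0x0e, 0x76, 0xc3, 0x65, 0x0e]

RES = [0x6f, 0xc3, 0x0e, 0x0e, 0x76, 0xc3, 0x65, 0x0e]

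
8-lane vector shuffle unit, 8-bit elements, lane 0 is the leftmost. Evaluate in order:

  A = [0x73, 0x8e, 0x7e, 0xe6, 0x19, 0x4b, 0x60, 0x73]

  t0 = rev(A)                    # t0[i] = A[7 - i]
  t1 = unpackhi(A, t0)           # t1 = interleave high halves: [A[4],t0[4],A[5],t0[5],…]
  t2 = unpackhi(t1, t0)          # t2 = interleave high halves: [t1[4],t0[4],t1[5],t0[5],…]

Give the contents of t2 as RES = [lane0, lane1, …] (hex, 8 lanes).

RES = [ 0x60  0xe6  0x8e  0x7e  0x73  0x8e  0x73  0x73 ]

→ t0 |73|60|4b|19|e6|7e|8e|73|
→ t1 |19|e6|4b|7e|60|8e|73|73|
→ t2 |60|e6|8e|7e|73|8e|73|73|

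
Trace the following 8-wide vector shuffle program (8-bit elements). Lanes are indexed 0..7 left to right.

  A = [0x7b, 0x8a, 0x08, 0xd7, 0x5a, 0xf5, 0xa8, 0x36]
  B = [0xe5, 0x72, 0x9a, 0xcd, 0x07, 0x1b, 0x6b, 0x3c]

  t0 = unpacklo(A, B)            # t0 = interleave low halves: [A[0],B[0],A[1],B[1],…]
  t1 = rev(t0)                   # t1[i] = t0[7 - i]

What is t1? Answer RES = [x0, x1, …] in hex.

RES = [0xcd, 0xd7, 0x9a, 0x08, 0x72, 0x8a, 0xe5, 0x7b]

t0 = [0x7b, 0xe5, 0x8a, 0x72, 0x08, 0x9a, 0xd7, 0xcd]
t1 = [0xcd, 0xd7, 0x9a, 0x08, 0x72, 0x8a, 0xe5, 0x7b]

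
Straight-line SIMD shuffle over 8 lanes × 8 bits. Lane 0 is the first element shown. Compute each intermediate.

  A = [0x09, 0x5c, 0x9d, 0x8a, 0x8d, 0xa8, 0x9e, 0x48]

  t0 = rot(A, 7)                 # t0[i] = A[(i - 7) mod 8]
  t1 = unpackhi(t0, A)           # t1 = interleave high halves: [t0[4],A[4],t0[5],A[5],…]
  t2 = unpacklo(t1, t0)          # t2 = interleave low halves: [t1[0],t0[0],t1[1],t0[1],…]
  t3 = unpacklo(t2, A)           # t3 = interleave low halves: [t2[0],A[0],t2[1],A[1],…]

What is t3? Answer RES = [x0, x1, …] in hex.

  t0: 5c 9d 8a 8d a8 9e 48 09
  t1: a8 8d 9e a8 48 9e 09 48
  t2: a8 5c 8d 9d 9e 8a a8 8d
  t3: a8 09 5c 5c 8d 9d 9d 8a

RES = [0xa8, 0x09, 0x5c, 0x5c, 0x8d, 0x9d, 0x9d, 0x8a]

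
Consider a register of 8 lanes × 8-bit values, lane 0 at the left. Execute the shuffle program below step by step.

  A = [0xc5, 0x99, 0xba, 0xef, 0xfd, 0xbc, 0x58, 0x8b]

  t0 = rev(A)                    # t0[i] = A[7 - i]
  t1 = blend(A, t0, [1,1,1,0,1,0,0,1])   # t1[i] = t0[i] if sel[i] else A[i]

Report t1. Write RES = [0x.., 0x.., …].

→ t0 |8b|58|bc|fd|ef|ba|99|c5|
→ t1 |8b|58|bc|ef|ef|bc|58|c5|

RES = [ 0x8b  0x58  0xbc  0xef  0xef  0xbc  0x58  0xc5 ]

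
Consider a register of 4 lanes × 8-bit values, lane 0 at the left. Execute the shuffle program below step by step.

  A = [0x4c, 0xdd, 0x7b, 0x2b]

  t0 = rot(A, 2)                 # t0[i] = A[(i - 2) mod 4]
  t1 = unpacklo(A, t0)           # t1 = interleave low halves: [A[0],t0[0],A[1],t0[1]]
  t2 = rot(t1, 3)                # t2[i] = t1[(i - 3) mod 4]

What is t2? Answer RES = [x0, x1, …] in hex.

RES = [ 0x7b  0xdd  0x2b  0x4c ]

  t0: 7b 2b 4c dd
  t1: 4c 7b dd 2b
  t2: 7b dd 2b 4c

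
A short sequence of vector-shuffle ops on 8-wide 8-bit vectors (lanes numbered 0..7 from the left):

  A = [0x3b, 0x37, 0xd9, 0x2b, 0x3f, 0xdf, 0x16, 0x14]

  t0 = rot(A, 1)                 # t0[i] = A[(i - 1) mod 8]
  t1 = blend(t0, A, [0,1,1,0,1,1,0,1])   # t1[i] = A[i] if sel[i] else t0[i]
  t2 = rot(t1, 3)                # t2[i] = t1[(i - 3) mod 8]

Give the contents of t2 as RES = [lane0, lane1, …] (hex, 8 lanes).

t0 = [0x14, 0x3b, 0x37, 0xd9, 0x2b, 0x3f, 0xdf, 0x16]
t1 = [0x14, 0x37, 0xd9, 0xd9, 0x3f, 0xdf, 0xdf, 0x14]
t2 = [0xdf, 0xdf, 0x14, 0x14, 0x37, 0xd9, 0xd9, 0x3f]

RES = [0xdf, 0xdf, 0x14, 0x14, 0x37, 0xd9, 0xd9, 0x3f]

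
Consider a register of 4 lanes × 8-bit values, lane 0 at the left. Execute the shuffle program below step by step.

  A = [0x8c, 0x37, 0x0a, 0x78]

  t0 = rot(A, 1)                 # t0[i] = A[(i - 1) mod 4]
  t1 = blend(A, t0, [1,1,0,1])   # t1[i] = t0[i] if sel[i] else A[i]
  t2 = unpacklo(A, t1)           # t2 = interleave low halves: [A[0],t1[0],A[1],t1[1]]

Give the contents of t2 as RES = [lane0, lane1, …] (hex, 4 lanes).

RES = [ 0x8c  0x78  0x37  0x8c ]

t0 = [0x78, 0x8c, 0x37, 0x0a]
t1 = [0x78, 0x8c, 0x0a, 0x0a]
t2 = [0x8c, 0x78, 0x37, 0x8c]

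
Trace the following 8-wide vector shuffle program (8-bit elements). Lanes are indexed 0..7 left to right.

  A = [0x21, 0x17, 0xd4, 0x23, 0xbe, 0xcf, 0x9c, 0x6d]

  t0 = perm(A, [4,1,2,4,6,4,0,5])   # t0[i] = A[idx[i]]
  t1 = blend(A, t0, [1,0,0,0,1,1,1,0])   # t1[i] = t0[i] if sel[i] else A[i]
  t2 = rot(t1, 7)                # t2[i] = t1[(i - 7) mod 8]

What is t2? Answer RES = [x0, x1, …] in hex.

  t0: be 17 d4 be 9c be 21 cf
  t1: be 17 d4 23 9c be 21 6d
  t2: 17 d4 23 9c be 21 6d be

RES = [ 0x17  0xd4  0x23  0x9c  0xbe  0x21  0x6d  0xbe ]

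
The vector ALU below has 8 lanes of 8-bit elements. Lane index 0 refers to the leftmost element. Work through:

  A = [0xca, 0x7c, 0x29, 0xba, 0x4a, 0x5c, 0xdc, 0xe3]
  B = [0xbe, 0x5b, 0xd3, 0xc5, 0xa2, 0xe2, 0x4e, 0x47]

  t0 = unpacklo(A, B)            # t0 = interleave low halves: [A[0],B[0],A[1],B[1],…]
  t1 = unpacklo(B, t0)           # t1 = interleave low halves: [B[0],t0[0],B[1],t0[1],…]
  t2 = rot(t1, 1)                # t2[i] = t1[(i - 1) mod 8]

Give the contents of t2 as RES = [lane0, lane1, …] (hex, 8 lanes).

t0 = [0xca, 0xbe, 0x7c, 0x5b, 0x29, 0xd3, 0xba, 0xc5]
t1 = [0xbe, 0xca, 0x5b, 0xbe, 0xd3, 0x7c, 0xc5, 0x5b]
t2 = [0x5b, 0xbe, 0xca, 0x5b, 0xbe, 0xd3, 0x7c, 0xc5]

RES = [0x5b, 0xbe, 0xca, 0x5b, 0xbe, 0xd3, 0x7c, 0xc5]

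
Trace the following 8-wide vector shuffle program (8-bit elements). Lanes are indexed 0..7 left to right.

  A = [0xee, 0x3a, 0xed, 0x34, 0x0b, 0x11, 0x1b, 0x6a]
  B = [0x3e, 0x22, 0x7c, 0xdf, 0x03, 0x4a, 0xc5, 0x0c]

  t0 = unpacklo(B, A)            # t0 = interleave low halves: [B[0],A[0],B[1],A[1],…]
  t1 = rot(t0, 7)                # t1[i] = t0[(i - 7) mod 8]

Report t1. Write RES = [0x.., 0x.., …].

  t0: 3e ee 22 3a 7c ed df 34
  t1: ee 22 3a 7c ed df 34 3e

RES = [0xee, 0x22, 0x3a, 0x7c, 0xed, 0xdf, 0x34, 0x3e]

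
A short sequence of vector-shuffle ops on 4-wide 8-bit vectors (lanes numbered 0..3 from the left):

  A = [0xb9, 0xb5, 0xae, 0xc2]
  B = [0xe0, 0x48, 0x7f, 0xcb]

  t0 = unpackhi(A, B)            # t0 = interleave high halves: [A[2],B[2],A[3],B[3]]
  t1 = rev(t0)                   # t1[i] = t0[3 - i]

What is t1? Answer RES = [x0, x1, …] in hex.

  t0: ae 7f c2 cb
  t1: cb c2 7f ae

RES = [ 0xcb  0xc2  0x7f  0xae ]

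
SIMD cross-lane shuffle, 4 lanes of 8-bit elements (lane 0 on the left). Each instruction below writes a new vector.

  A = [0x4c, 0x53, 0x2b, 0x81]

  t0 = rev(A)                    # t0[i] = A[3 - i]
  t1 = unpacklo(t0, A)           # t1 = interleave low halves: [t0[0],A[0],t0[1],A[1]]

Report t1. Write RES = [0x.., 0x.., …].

  t0: 81 2b 53 4c
  t1: 81 4c 2b 53

RES = [ 0x81  0x4c  0x2b  0x53 ]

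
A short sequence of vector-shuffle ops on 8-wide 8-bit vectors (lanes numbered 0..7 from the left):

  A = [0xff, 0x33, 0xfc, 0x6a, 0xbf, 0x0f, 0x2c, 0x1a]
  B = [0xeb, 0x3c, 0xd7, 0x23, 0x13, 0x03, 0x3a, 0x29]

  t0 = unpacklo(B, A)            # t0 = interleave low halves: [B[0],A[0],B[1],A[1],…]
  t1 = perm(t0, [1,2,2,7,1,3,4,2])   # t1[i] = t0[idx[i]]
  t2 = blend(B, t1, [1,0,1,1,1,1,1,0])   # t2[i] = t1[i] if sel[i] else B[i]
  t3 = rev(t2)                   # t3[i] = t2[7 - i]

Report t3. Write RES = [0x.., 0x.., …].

RES = [ 0x29  0xd7  0x33  0xff  0x6a  0x3c  0x3c  0xff ]

→ t0 |eb|ff|3c|33|d7|fc|23|6a|
→ t1 |ff|3c|3c|6a|ff|33|d7|3c|
→ t2 |ff|3c|3c|6a|ff|33|d7|29|
→ t3 |29|d7|33|ff|6a|3c|3c|ff|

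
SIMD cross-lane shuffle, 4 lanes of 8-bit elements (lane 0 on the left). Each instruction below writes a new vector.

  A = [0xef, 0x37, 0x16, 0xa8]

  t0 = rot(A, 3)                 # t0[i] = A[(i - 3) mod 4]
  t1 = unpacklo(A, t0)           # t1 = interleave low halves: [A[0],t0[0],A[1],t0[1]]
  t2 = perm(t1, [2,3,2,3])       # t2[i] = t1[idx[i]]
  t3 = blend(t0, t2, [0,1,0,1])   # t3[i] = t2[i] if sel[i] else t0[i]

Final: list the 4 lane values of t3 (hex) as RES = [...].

→ t0 |37|16|a8|ef|
→ t1 |ef|37|37|16|
→ t2 |37|16|37|16|
→ t3 |37|16|a8|16|

RES = [ 0x37  0x16  0xa8  0x16 ]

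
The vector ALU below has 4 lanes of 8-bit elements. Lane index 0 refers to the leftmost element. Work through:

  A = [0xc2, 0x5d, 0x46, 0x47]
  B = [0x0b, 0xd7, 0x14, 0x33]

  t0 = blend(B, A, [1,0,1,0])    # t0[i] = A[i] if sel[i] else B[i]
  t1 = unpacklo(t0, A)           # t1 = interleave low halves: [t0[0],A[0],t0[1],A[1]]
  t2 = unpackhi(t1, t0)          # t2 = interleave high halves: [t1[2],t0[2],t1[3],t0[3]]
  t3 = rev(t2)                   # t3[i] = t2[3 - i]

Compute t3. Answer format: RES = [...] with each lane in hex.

RES = [0x33, 0x5d, 0x46, 0xd7]

t0 = [0xc2, 0xd7, 0x46, 0x33]
t1 = [0xc2, 0xc2, 0xd7, 0x5d]
t2 = [0xd7, 0x46, 0x5d, 0x33]
t3 = [0x33, 0x5d, 0x46, 0xd7]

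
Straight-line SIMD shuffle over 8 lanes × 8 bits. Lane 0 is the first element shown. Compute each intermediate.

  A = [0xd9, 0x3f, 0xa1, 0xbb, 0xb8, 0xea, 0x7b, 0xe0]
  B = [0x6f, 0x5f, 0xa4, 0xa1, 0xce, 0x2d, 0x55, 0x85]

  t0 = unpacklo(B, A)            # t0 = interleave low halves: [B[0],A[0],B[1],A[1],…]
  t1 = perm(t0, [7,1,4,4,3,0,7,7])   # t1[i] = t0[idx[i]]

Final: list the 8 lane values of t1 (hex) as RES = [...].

t0 = [0x6f, 0xd9, 0x5f, 0x3f, 0xa4, 0xa1, 0xa1, 0xbb]
t1 = [0xbb, 0xd9, 0xa4, 0xa4, 0x3f, 0x6f, 0xbb, 0xbb]

RES = [ 0xbb  0xd9  0xa4  0xa4  0x3f  0x6f  0xbb  0xbb ]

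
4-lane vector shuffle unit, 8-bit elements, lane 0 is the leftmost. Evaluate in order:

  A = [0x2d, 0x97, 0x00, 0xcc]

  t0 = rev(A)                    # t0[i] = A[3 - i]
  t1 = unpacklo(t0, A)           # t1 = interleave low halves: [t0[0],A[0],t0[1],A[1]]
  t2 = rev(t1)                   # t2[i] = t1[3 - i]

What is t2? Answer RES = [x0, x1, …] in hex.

RES = [ 0x97  0x00  0x2d  0xcc ]

  t0: cc 00 97 2d
  t1: cc 2d 00 97
  t2: 97 00 2d cc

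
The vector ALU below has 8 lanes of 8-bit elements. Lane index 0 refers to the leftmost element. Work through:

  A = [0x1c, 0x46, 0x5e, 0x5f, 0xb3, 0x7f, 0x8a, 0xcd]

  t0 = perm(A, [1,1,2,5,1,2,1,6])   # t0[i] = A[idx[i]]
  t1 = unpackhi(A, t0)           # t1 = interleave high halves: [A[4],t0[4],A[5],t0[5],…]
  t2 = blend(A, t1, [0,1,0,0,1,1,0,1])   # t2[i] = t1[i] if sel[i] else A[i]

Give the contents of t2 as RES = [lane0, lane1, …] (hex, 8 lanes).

RES = [0x1c, 0x46, 0x5e, 0x5f, 0x8a, 0x46, 0x8a, 0x8a]

→ t0 |46|46|5e|7f|46|5e|46|8a|
→ t1 |b3|46|7f|5e|8a|46|cd|8a|
→ t2 |1c|46|5e|5f|8a|46|8a|8a|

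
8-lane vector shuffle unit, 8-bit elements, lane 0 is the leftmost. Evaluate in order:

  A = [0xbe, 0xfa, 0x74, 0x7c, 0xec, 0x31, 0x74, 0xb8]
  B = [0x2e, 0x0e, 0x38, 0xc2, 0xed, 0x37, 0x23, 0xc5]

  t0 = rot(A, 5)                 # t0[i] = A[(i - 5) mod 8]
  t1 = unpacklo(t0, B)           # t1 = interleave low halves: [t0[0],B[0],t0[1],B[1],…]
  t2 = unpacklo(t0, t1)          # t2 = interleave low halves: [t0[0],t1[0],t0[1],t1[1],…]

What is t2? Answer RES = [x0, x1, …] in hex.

  t0: 7c ec 31 74 b8 be fa 74
  t1: 7c 2e ec 0e 31 38 74 c2
  t2: 7c 7c ec 2e 31 ec 74 0e

RES = [ 0x7c  0x7c  0xec  0x2e  0x31  0xec  0x74  0x0e ]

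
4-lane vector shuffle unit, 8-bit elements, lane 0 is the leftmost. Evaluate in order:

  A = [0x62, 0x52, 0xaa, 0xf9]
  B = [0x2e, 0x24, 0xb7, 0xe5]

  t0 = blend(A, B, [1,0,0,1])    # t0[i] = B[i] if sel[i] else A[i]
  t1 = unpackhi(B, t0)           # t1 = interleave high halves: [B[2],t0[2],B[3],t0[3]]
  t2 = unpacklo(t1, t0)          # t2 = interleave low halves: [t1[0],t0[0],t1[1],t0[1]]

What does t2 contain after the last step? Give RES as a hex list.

RES = [ 0xb7  0x2e  0xaa  0x52 ]

t0 = [0x2e, 0x52, 0xaa, 0xe5]
t1 = [0xb7, 0xaa, 0xe5, 0xe5]
t2 = [0xb7, 0x2e, 0xaa, 0x52]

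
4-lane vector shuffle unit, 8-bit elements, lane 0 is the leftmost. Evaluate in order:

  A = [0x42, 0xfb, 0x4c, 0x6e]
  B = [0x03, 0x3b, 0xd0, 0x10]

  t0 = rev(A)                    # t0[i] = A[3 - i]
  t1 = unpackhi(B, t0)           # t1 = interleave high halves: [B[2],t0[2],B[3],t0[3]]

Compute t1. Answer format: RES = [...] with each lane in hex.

RES = [0xd0, 0xfb, 0x10, 0x42]

→ t0 |6e|4c|fb|42|
→ t1 |d0|fb|10|42|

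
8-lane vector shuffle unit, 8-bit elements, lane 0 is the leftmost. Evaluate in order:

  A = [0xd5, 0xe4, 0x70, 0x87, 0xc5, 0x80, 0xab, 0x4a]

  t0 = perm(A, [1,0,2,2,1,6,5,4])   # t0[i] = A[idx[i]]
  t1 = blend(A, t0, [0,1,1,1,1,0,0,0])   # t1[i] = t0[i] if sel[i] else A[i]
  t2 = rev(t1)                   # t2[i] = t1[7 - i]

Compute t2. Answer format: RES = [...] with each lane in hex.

RES = [ 0x4a  0xab  0x80  0xe4  0x70  0x70  0xd5  0xd5 ]

→ t0 |e4|d5|70|70|e4|ab|80|c5|
→ t1 |d5|d5|70|70|e4|80|ab|4a|
→ t2 |4a|ab|80|e4|70|70|d5|d5|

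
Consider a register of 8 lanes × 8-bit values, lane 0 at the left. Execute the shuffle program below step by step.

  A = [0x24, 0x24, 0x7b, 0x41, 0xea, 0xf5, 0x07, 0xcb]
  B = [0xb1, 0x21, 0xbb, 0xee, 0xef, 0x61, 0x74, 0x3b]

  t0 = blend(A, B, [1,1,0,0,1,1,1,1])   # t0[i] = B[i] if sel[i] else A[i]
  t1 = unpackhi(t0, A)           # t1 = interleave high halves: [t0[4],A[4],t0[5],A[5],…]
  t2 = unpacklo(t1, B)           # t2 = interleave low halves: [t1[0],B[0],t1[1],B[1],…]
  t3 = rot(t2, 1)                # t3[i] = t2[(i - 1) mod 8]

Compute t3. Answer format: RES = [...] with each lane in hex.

RES = [ 0xee  0xef  0xb1  0xea  0x21  0x61  0xbb  0xf5 ]

→ t0 |b1|21|7b|41|ef|61|74|3b|
→ t1 |ef|ea|61|f5|74|07|3b|cb|
→ t2 |ef|b1|ea|21|61|bb|f5|ee|
→ t3 |ee|ef|b1|ea|21|61|bb|f5|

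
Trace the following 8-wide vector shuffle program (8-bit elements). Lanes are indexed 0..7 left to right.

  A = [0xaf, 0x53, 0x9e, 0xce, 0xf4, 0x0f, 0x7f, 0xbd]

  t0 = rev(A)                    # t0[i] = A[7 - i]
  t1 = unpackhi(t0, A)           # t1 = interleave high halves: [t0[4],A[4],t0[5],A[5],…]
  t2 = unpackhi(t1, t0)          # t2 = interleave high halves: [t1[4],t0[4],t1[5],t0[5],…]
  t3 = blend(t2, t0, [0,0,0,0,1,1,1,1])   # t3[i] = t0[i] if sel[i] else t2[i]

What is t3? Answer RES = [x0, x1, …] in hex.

RES = [0x53, 0xce, 0x7f, 0x9e, 0xce, 0x9e, 0x53, 0xaf]

→ t0 |bd|7f|0f|f4|ce|9e|53|af|
→ t1 |ce|f4|9e|0f|53|7f|af|bd|
→ t2 |53|ce|7f|9e|af|53|bd|af|
→ t3 |53|ce|7f|9e|ce|9e|53|af|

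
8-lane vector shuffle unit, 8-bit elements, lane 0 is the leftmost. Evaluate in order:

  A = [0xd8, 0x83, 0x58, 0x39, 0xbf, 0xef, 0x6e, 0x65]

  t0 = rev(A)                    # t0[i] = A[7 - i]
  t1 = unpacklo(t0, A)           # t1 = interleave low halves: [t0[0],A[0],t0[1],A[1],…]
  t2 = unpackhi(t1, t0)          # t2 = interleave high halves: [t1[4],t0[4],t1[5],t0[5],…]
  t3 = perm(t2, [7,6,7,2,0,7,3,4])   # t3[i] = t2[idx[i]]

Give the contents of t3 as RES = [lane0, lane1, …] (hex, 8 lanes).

RES = [0xd8, 0x39, 0xd8, 0x58, 0xef, 0xd8, 0x58, 0xbf]

  t0: 65 6e ef bf 39 58 83 d8
  t1: 65 d8 6e 83 ef 58 bf 39
  t2: ef 39 58 58 bf 83 39 d8
  t3: d8 39 d8 58 ef d8 58 bf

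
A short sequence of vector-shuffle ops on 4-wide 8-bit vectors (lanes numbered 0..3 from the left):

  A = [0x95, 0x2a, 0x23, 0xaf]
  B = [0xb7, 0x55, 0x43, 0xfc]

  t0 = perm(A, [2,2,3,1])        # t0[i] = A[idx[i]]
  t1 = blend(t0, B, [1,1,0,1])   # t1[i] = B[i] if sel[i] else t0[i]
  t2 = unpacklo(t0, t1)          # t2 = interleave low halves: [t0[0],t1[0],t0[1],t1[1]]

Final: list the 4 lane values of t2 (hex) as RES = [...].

t0 = [0x23, 0x23, 0xaf, 0x2a]
t1 = [0xb7, 0x55, 0xaf, 0xfc]
t2 = [0x23, 0xb7, 0x23, 0x55]

RES = [0x23, 0xb7, 0x23, 0x55]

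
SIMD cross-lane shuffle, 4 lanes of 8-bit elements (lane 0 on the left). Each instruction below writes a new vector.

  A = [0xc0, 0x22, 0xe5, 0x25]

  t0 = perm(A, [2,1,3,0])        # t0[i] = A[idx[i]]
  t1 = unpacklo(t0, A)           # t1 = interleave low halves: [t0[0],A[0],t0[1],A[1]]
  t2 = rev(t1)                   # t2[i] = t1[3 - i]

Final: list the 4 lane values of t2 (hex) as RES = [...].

RES = [0x22, 0x22, 0xc0, 0xe5]

→ t0 |e5|22|25|c0|
→ t1 |e5|c0|22|22|
→ t2 |22|22|c0|e5|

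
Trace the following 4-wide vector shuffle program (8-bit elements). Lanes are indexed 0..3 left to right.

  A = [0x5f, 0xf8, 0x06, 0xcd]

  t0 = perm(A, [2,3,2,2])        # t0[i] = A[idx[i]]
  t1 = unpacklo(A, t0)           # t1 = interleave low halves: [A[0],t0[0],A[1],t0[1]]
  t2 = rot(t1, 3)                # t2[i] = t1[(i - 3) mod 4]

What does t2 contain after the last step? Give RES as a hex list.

t0 = [0x06, 0xcd, 0x06, 0x06]
t1 = [0x5f, 0x06, 0xf8, 0xcd]
t2 = [0x06, 0xf8, 0xcd, 0x5f]

RES = [ 0x06  0xf8  0xcd  0x5f ]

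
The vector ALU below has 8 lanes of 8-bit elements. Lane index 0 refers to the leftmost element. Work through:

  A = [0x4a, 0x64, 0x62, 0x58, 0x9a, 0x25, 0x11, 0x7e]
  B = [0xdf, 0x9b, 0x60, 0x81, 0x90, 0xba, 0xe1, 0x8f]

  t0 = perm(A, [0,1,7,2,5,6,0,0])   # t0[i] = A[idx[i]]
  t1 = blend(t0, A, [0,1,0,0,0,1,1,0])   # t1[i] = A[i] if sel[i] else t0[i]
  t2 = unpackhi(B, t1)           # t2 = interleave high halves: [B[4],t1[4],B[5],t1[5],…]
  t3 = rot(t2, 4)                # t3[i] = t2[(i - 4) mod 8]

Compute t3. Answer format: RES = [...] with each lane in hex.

→ t0 |4a|64|7e|62|25|11|4a|4a|
→ t1 |4a|64|7e|62|25|25|11|4a|
→ t2 |90|25|ba|25|e1|11|8f|4a|
→ t3 |e1|11|8f|4a|90|25|ba|25|

RES = [0xe1, 0x11, 0x8f, 0x4a, 0x90, 0x25, 0xba, 0x25]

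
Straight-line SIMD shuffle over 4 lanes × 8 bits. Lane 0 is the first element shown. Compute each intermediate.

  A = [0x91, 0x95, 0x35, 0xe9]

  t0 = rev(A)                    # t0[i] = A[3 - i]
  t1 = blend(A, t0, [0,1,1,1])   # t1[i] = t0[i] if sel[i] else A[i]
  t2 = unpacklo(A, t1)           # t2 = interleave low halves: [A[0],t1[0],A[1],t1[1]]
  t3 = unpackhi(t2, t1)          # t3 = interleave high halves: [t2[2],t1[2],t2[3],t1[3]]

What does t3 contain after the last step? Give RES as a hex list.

→ t0 |e9|35|95|91|
→ t1 |91|35|95|91|
→ t2 |91|91|95|35|
→ t3 |95|95|35|91|

RES = [0x95, 0x95, 0x35, 0x91]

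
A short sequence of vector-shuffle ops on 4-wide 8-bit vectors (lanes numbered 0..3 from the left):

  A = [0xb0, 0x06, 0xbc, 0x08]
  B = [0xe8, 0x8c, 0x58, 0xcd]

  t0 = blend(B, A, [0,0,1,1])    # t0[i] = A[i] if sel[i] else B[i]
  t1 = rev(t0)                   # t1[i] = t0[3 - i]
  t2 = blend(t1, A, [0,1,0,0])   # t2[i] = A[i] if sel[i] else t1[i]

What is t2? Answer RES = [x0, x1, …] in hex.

RES = [0x08, 0x06, 0x8c, 0xe8]

t0 = [0xe8, 0x8c, 0xbc, 0x08]
t1 = [0x08, 0xbc, 0x8c, 0xe8]
t2 = [0x08, 0x06, 0x8c, 0xe8]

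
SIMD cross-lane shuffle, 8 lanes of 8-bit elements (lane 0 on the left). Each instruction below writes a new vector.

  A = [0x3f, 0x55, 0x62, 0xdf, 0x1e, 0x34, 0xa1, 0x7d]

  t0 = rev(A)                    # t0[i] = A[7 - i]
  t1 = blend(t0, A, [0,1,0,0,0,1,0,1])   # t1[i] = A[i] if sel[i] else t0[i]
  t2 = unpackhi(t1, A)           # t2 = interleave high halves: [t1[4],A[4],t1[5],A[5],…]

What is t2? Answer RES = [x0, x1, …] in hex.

RES = [ 0xdf  0x1e  0x34  0x34  0x55  0xa1  0x7d  0x7d ]

→ t0 |7d|a1|34|1e|df|62|55|3f|
→ t1 |7d|55|34|1e|df|34|55|7d|
→ t2 |df|1e|34|34|55|a1|7d|7d|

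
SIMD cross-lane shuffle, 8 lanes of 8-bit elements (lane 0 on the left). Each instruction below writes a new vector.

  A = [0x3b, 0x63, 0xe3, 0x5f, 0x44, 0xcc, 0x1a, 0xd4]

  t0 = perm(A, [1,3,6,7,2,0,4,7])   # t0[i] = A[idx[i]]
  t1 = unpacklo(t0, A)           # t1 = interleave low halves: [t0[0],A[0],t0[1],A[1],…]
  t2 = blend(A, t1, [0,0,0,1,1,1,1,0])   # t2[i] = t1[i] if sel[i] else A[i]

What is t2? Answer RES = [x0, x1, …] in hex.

→ t0 |63|5f|1a|d4|e3|3b|44|d4|
→ t1 |63|3b|5f|63|1a|e3|d4|5f|
→ t2 |3b|63|e3|63|1a|e3|d4|d4|

RES = [0x3b, 0x63, 0xe3, 0x63, 0x1a, 0xe3, 0xd4, 0xd4]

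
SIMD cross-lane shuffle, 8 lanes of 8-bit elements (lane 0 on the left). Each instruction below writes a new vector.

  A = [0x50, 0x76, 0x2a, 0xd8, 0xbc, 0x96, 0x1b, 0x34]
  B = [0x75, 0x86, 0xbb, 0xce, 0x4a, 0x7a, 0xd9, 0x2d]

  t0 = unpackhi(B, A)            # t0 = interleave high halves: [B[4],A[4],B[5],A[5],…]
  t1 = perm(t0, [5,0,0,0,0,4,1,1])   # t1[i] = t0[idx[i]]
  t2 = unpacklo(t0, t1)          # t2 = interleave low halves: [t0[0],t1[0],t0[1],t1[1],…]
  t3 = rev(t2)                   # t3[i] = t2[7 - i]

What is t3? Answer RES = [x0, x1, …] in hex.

→ t0 |4a|bc|7a|96|d9|1b|2d|34|
→ t1 |1b|4a|4a|4a|4a|d9|bc|bc|
→ t2 |4a|1b|bc|4a|7a|4a|96|4a|
→ t3 |4a|96|4a|7a|4a|bc|1b|4a|

RES = [0x4a, 0x96, 0x4a, 0x7a, 0x4a, 0xbc, 0x1b, 0x4a]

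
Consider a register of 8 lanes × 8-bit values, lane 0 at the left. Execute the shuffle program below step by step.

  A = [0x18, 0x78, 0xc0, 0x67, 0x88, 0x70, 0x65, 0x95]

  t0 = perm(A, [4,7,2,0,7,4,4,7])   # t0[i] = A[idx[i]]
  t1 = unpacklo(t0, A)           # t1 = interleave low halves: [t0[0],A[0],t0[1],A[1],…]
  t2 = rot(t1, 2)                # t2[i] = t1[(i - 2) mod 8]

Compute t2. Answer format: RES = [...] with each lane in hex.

RES = [ 0x18  0x67  0x88  0x18  0x95  0x78  0xc0  0xc0 ]

→ t0 |88|95|c0|18|95|88|88|95|
→ t1 |88|18|95|78|c0|c0|18|67|
→ t2 |18|67|88|18|95|78|c0|c0|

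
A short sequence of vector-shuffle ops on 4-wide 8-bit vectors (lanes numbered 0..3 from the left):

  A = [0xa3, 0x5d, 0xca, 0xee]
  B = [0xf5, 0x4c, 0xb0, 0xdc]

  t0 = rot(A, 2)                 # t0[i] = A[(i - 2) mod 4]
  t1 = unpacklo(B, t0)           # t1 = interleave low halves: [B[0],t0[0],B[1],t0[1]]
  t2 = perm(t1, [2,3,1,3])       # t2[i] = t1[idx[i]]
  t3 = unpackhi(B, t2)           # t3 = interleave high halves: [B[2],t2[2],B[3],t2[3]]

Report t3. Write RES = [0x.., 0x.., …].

→ t0 |ca|ee|a3|5d|
→ t1 |f5|ca|4c|ee|
→ t2 |4c|ee|ca|ee|
→ t3 |b0|ca|dc|ee|

RES = [ 0xb0  0xca  0xdc  0xee ]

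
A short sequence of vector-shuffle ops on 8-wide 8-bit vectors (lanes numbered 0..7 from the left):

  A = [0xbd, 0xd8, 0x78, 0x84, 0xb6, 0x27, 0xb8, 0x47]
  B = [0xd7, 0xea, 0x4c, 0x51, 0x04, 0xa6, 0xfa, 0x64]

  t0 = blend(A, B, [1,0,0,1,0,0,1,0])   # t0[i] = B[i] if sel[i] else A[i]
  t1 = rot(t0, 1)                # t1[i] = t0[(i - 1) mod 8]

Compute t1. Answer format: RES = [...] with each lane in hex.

RES = [ 0x47  0xd7  0xd8  0x78  0x51  0xb6  0x27  0xfa ]

→ t0 |d7|d8|78|51|b6|27|fa|47|
→ t1 |47|d7|d8|78|51|b6|27|fa|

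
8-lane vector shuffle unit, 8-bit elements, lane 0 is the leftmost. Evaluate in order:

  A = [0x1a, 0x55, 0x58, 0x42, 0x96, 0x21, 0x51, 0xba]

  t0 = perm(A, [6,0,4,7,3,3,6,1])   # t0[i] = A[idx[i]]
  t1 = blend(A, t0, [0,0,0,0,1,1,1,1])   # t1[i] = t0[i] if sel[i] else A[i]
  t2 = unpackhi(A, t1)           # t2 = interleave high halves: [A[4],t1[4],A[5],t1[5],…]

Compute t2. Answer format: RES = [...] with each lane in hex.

t0 = [0x51, 0x1a, 0x96, 0xba, 0x42, 0x42, 0x51, 0x55]
t1 = [0x1a, 0x55, 0x58, 0x42, 0x42, 0x42, 0x51, 0x55]
t2 = [0x96, 0x42, 0x21, 0x42, 0x51, 0x51, 0xba, 0x55]

RES = [0x96, 0x42, 0x21, 0x42, 0x51, 0x51, 0xba, 0x55]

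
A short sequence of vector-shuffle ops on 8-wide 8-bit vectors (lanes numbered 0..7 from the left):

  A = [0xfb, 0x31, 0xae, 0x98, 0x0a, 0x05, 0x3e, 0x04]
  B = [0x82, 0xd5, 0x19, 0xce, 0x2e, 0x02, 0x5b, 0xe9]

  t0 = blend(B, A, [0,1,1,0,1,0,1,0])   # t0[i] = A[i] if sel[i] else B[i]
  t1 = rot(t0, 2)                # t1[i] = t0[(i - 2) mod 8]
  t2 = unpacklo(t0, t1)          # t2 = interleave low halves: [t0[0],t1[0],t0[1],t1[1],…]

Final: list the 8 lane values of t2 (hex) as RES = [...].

  t0: 82 31 ae ce 0a 02 3e e9
  t1: 3e e9 82 31 ae ce 0a 02
  t2: 82 3e 31 e9 ae 82 ce 31

RES = [0x82, 0x3e, 0x31, 0xe9, 0xae, 0x82, 0xce, 0x31]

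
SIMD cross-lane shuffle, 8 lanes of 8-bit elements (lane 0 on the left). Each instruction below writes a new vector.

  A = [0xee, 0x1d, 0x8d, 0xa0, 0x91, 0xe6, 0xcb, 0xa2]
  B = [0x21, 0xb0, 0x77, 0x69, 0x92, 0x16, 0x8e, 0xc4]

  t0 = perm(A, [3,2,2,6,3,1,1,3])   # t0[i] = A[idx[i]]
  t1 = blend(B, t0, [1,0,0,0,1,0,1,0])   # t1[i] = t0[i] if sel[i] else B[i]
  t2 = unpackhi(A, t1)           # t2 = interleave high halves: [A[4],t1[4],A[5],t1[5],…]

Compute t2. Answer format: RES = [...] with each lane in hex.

RES = [0x91, 0xa0, 0xe6, 0x16, 0xcb, 0x1d, 0xa2, 0xc4]

t0 = [0xa0, 0x8d, 0x8d, 0xcb, 0xa0, 0x1d, 0x1d, 0xa0]
t1 = [0xa0, 0xb0, 0x77, 0x69, 0xa0, 0x16, 0x1d, 0xc4]
t2 = [0x91, 0xa0, 0xe6, 0x16, 0xcb, 0x1d, 0xa2, 0xc4]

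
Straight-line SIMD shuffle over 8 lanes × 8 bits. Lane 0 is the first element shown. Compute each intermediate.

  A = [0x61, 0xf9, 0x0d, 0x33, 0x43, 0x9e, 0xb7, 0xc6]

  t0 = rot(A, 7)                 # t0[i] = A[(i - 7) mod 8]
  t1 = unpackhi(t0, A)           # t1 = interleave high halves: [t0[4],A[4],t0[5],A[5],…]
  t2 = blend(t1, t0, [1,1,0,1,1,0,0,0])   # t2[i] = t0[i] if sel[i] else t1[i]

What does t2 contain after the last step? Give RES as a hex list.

RES = [ 0xf9  0x0d  0xb7  0x43  0x9e  0xb7  0x61  0xc6 ]

  t0: f9 0d 33 43 9e b7 c6 61
  t1: 9e 43 b7 9e c6 b7 61 c6
  t2: f9 0d b7 43 9e b7 61 c6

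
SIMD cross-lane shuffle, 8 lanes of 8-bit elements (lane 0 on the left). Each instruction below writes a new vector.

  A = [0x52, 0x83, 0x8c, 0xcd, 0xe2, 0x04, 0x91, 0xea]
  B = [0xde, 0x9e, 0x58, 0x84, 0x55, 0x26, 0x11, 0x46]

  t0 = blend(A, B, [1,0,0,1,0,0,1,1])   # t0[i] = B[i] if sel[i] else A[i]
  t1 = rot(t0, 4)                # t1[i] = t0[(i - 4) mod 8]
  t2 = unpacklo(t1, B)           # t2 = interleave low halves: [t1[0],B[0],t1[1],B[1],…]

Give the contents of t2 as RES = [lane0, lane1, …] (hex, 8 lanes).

→ t0 |de|83|8c|84|e2|04|11|46|
→ t1 |e2|04|11|46|de|83|8c|84|
→ t2 |e2|de|04|9e|11|58|46|84|

RES = [ 0xe2  0xde  0x04  0x9e  0x11  0x58  0x46  0x84 ]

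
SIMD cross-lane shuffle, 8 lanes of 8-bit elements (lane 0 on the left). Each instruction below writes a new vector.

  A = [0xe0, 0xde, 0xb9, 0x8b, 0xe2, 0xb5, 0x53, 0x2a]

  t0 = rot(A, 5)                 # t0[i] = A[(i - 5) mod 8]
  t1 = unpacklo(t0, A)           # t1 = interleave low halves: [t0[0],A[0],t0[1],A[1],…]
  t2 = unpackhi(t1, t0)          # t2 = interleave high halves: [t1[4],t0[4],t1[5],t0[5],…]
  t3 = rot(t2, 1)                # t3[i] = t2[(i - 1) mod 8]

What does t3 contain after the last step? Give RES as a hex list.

RES = [ 0xb9  0xb5  0x2a  0xb9  0xe0  0x53  0xde  0x8b ]

→ t0 |8b|e2|b5|53|2a|e0|de|b9|
→ t1 |8b|e0|e2|de|b5|b9|53|8b|
→ t2 |b5|2a|b9|e0|53|de|8b|b9|
→ t3 |b9|b5|2a|b9|e0|53|de|8b|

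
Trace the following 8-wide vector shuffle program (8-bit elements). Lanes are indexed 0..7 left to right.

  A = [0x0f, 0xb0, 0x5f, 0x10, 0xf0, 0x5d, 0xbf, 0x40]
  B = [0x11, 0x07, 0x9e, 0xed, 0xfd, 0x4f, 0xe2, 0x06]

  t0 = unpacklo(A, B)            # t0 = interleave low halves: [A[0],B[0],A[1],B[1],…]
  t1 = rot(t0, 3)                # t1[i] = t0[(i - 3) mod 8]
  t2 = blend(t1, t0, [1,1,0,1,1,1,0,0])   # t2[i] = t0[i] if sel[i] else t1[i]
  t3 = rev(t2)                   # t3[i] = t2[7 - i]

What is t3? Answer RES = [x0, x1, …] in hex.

RES = [ 0x5f  0x07  0x9e  0x5f  0x07  0xed  0x11  0x0f ]

→ t0 |0f|11|b0|07|5f|9e|10|ed|
→ t1 |9e|10|ed|0f|11|b0|07|5f|
→ t2 |0f|11|ed|07|5f|9e|07|5f|
→ t3 |5f|07|9e|5f|07|ed|11|0f|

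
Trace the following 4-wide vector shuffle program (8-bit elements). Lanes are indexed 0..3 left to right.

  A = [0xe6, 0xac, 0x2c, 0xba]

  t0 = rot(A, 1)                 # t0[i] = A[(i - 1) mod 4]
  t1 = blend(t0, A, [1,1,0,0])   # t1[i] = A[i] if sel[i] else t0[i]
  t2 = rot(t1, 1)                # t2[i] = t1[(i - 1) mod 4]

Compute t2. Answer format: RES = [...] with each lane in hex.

  t0: ba e6 ac 2c
  t1: e6 ac ac 2c
  t2: 2c e6 ac ac

RES = [0x2c, 0xe6, 0xac, 0xac]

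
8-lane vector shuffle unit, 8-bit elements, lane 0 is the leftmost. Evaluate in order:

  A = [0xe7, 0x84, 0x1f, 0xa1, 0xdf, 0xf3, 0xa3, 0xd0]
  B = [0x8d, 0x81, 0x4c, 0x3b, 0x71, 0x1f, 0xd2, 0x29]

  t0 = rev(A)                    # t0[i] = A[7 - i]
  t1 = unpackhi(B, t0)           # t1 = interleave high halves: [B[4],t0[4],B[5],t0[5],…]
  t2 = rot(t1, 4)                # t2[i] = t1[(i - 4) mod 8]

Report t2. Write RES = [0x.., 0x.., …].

t0 = [0xd0, 0xa3, 0xf3, 0xdf, 0xa1, 0x1f, 0x84, 0xe7]
t1 = [0x71, 0xa1, 0x1f, 0x1f, 0xd2, 0x84, 0x29, 0xe7]
t2 = [0xd2, 0x84, 0x29, 0xe7, 0x71, 0xa1, 0x1f, 0x1f]

RES = [ 0xd2  0x84  0x29  0xe7  0x71  0xa1  0x1f  0x1f ]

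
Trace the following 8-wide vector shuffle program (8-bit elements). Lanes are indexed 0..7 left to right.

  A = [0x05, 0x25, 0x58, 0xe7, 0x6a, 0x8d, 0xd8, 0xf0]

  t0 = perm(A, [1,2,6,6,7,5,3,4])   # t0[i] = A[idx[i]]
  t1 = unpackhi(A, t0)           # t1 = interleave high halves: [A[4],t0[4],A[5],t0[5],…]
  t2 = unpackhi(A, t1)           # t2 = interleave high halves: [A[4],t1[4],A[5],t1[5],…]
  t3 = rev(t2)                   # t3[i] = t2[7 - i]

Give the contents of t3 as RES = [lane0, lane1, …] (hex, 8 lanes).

t0 = [0x25, 0x58, 0xd8, 0xd8, 0xf0, 0x8d, 0xe7, 0x6a]
t1 = [0x6a, 0xf0, 0x8d, 0x8d, 0xd8, 0xe7, 0xf0, 0x6a]
t2 = [0x6a, 0xd8, 0x8d, 0xe7, 0xd8, 0xf0, 0xf0, 0x6a]
t3 = [0x6a, 0xf0, 0xf0, 0xd8, 0xe7, 0x8d, 0xd8, 0x6a]

RES = [ 0x6a  0xf0  0xf0  0xd8  0xe7  0x8d  0xd8  0x6a ]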